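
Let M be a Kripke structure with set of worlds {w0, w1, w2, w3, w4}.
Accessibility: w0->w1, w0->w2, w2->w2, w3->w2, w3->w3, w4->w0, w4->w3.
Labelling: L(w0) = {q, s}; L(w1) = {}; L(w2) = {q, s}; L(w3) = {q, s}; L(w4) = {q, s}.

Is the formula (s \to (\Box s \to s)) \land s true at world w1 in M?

Recall that \Box ψ holds at a world iff ψ holds at every accessible world, and \Diamond ψ holds iff ψ holds at some accessible world.
At w1: s \to (\Box s \to s) is true, s is false, so (s \to (\Box s \to s)) \land s is false.
  At w1: s is false, \Box s \to s is false, so s \to (\Box s \to s) is true.
    At w1: \Box s is true, s is false, so \Box s \to s is false.
      At w1: no accessible worlds, so \Box s holds vacuously.

No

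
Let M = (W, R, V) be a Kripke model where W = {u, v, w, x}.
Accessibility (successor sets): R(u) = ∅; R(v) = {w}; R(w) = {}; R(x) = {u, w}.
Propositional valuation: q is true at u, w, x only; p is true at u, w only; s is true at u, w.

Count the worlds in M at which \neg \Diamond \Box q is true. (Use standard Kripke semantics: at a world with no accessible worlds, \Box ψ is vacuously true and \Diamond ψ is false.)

Let φ = \neg \Diamond \Box q. Evaluate φ at each world:
  u (successors ∅): φ is true.
  v (successors {w}): φ is false.
  w (successors ∅): φ is true.
  x (successors {u, w}): φ is false.
For instance, at v:
  At v: \Diamond \Box q is true, so \neg \Diamond \Box q is false.
    At v: \Diamond \Box q requires \Box q at some successor in {w}.
      \Box q holds at w, so \Diamond \Box q is true at v.
Satisfying worlds: {u, w}

2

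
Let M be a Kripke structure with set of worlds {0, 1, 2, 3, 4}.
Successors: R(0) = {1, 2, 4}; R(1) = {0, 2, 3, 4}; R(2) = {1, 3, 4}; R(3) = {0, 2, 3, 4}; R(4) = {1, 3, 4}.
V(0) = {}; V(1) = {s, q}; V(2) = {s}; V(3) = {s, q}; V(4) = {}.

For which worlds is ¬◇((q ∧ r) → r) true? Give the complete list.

none

Let φ = ¬◇((q ∧ r) → r). Evaluate φ at each world:
  0 (successors {1, 2, 4}): φ is false.
  1 (successors {0, 2, 3, 4}): φ is false.
  2 (successors {1, 3, 4}): φ is false.
  3 (successors {0, 2, 3, 4}): φ is false.
  4 (successors {1, 3, 4}): φ is false.
For instance, at 2:
  At 2: ◇((q ∧ r) → r) is true, so ¬◇((q ∧ r) → r) is false.
    At 2: ◇((q ∧ r) → r) requires (q ∧ r) → r at some successor in {1, 3, 4}.
      (q ∧ r) → r holds at 1, so ◇((q ∧ r) → r) is true at 2.
Satisfying worlds: none.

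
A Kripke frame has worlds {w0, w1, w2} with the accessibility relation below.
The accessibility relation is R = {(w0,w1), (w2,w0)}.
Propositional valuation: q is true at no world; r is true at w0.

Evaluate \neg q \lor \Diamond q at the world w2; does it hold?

Yes

Recall that \Diamond ψ holds at a world iff ψ holds at some accessible world.
At w2: \neg q is true, \Diamond q is false, so \neg q \lor \Diamond q is true.
  At w2: \Diamond q requires q at some successor in {w0}.
    At w0: q is false.
  So \Diamond q is false at w2.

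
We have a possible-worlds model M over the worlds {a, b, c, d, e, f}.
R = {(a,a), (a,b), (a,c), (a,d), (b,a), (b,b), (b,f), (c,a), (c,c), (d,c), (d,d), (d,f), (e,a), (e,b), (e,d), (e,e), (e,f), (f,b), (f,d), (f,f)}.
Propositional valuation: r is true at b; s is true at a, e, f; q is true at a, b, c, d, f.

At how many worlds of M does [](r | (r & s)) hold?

0

Let φ = [](r | (r & s)). Evaluate φ at each world:
  a (successors {a, b, c, d}): φ is false.
  b (successors {a, b, f}): φ is false.
  c (successors {a, c}): φ is false.
  d (successors {c, d, f}): φ is false.
  e (successors {a, b, d, e, f}): φ is false.
  f (successors {b, d, f}): φ is false.
For instance, at f:
  At f: [](r | (r & s)) requires r | (r & s) at every successor {b, d, f}.
    r | (r & s) fails at d, so [](r | (r & s)) is false at f.
Satisfying worlds: none.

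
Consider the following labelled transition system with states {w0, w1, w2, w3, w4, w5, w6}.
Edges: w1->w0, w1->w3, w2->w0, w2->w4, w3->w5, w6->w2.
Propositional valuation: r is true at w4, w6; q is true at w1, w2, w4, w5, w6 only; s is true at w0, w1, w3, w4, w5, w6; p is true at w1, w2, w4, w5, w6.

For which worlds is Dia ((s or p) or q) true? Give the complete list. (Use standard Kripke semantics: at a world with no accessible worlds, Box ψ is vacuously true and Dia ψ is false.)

Let φ = Dia ((s or p) or q). Evaluate φ at each world:
  w0 (successors ∅): φ is false.
  w1 (successors {w0, w3}): φ is true.
  w2 (successors {w0, w4}): φ is true.
  w3 (successors {w5}): φ is true.
  w4 (successors ∅): φ is false.
  w5 (successors ∅): φ is false.
  w6 (successors {w2}): φ is true.
For instance, at w1:
  At w1: Dia ((s or p) or q) requires (s or p) or q at some successor in {w0, w3}.
    (s or p) or q holds at w0, so Dia ((s or p) or q) is true at w1.
Satisfying worlds: {w1, w2, w3, w6}

w1, w2, w3, w6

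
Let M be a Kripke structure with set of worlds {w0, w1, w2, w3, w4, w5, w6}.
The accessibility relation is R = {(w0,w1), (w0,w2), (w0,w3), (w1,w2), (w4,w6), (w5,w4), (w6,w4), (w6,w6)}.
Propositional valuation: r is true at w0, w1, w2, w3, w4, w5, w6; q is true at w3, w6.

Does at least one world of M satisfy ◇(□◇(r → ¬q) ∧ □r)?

Let φ = ◇(□◇(r → ¬q) ∧ □r). Evaluate φ at each world:
  w0 (successors {w1, w2, w3}): φ is true.
  w1 (successors {w2}): φ is true.
  w2 (successors ∅): φ is false.
  w3 (successors ∅): φ is false.
  w4 (successors {w6}): φ is false.
  w5 (successors {w4}): φ is true.
  w6 (successors {w4, w6}): φ is true.
Detail at w0 (witness):
  At w0: ◇(□◇(r → ¬q) ∧ □r) requires □◇(r → ¬q) ∧ □r at some successor in {w1, w2, w3}.
    □◇(r → ¬q) ∧ □r holds at w2, so ◇(□◇(r → ¬q) ∧ □r) is true at w0.
      At w2: □◇(r → ¬q) is true, □r is true, so □◇(r → ¬q) ∧ □r is true.

Yes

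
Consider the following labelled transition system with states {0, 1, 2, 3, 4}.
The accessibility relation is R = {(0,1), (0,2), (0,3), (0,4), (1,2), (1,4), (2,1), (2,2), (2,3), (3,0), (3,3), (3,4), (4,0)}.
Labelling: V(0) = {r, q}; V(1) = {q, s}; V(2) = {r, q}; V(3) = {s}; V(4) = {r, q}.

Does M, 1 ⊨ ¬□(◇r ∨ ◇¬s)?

Recall that □ψ holds at a world iff ψ holds at every accessible world, and ◇ψ holds iff ψ holds at some accessible world.
At 1: □(◇r ∨ ◇¬s) is true, so ¬□(◇r ∨ ◇¬s) is false.
  At 1: □(◇r ∨ ◇¬s) requires ◇r ∨ ◇¬s at every successor {2, 4}.
      At 2: ◇r is true, ◇¬s is true, so ◇r ∨ ◇¬s is true.
      At 4: ◇r is true, ◇¬s is true, so ◇r ∨ ◇¬s is true.
  So □(◇r ∨ ◇¬s) is true at 1.

No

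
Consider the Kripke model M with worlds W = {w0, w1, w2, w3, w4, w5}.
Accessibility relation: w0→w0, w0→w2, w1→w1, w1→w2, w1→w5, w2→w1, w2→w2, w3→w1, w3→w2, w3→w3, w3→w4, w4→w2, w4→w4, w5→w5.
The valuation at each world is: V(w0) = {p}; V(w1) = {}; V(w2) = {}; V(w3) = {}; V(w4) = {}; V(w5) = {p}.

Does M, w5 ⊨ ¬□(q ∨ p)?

At w5: □(q ∨ p) is true, so ¬□(q ∨ p) is false.
  At w5: □(q ∨ p) requires q ∨ p at every successor {w5}.
    At w5: q ∨ p is true.
  So □(q ∨ p) is true at w5.

No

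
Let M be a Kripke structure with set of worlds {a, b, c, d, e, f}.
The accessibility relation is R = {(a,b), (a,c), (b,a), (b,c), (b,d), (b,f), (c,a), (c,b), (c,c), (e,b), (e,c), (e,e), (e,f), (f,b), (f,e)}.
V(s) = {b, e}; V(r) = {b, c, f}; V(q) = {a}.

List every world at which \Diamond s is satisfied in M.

Let φ = \Diamond s. Evaluate φ at each world:
  a (successors {b, c}): φ is true.
  b (successors {a, c, d, f}): φ is false.
  c (successors {a, b, c}): φ is true.
  d (successors ∅): φ is false.
  e (successors {b, c, e, f}): φ is true.
  f (successors {b, e}): φ is true.
For instance, at b:
  At b: \Diamond s requires s at some successor in {a, c, d, f}.
    At a: s is false.
    At c: s is false.
    At d: s is false.
    At f: s is false.
  So \Diamond s is false at b.
Satisfying worlds: {a, c, e, f}

a, c, e, f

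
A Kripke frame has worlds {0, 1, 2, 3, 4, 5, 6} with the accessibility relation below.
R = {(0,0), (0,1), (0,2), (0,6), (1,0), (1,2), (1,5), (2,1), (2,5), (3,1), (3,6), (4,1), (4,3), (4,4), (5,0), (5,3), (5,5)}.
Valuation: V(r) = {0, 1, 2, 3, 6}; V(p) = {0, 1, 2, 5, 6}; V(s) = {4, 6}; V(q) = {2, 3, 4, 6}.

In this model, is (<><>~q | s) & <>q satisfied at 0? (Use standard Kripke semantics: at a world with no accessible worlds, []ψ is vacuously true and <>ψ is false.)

Yes

At 0: <><>~q | s is true, <>q is true, so (<><>~q | s) & <>q is true.
  At 0: <><>~q is true, s is false, so <><>~q | s is true.
    At 0: <><>~q requires <>~q at some successor in {0, 1, 2, 6}.
      <>~q holds at 0, so <><>~q is true at 0.
  At 0: <>q requires q at some successor in {0, 1, 2, 6}.
    q holds at 2, so <>q is true at 0.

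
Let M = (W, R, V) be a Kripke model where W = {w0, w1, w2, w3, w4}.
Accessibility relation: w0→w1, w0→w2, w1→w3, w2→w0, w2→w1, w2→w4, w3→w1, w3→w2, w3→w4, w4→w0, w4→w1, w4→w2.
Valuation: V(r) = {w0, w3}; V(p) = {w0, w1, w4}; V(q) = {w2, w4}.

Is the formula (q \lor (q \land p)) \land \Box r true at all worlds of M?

No

Let φ = (q \lor (q \land p)) \land \Box r. Evaluate φ at each world:
  w0 (successors {w1, w2}): φ is false.
  w1 (successors {w3}): φ is false.
  w2 (successors {w0, w1, w4}): φ is false.
  w3 (successors {w1, w2, w4}): φ is false.
  w4 (successors {w0, w1, w2}): φ is false.
Detail at w0 (counterexample):
  At w0: q \lor (q \land p) is false, \Box r is false, so (q \lor (q \land p)) \land \Box r is false.
    At w0: \Box r requires r at every successor {w1, w2}.
      r fails at w1, so \Box r is false at w0.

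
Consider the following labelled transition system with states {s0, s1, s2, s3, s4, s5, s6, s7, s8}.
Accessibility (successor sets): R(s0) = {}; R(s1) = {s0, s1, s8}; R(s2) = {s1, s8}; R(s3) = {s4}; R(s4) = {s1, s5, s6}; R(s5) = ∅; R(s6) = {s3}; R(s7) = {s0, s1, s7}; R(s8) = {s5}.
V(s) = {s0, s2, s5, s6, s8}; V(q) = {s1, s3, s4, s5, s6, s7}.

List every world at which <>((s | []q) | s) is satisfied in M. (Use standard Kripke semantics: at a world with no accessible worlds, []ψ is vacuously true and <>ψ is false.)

s1, s2, s3, s4, s6, s7, s8

Let φ = <>((s | []q) | s). Evaluate φ at each world:
  s0 (successors ∅): φ is false.
  s1 (successors {s0, s1, s8}): φ is true.
  s2 (successors {s1, s8}): φ is true.
  s3 (successors {s4}): φ is true.
  s4 (successors {s1, s5, s6}): φ is true.
  s5 (successors ∅): φ is false.
  s6 (successors {s3}): φ is true.
  s7 (successors {s0, s1, s7}): φ is true.
  s8 (successors {s5}): φ is true.
For instance, at s6:
  At s6: <>((s | []q) | s) requires (s | []q) | s at some successor in {s3}.
    (s | []q) | s holds at s3, so <>((s | []q) | s) is true at s6.
      At s3: s | []q is true, s is false, so (s | []q) | s is true.
Satisfying worlds: {s1, s2, s3, s4, s6, s7, s8}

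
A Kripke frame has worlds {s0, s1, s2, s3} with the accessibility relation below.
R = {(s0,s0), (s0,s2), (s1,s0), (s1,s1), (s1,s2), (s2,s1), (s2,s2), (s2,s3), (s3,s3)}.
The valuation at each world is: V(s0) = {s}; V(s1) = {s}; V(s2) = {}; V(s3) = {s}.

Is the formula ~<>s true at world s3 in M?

No

At s3: <>s is true, so ~<>s is false.
  At s3: <>s requires s at some successor in {s3}.
    s holds at s3, so <>s is true at s3.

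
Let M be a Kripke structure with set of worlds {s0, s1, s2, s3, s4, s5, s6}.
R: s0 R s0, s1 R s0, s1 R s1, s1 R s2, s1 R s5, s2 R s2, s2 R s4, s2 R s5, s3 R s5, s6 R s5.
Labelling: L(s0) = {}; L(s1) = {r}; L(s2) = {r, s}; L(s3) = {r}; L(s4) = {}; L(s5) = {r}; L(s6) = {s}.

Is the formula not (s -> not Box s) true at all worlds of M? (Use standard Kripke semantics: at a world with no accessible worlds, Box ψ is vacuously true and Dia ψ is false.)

Recall that Box ψ holds at a world iff ψ holds at every accessible world, and Dia ψ holds iff ψ holds at some accessible world.
Let φ = not (s -> not Box s). Evaluate φ at each world:
  s0 (successors {s0}): φ is false.
  s1 (successors {s0, s1, s2, s5}): φ is false.
  s2 (successors {s2, s4, s5}): φ is false.
  s3 (successors {s5}): φ is false.
  s4 (successors ∅): φ is false.
  s5 (successors ∅): φ is false.
  s6 (successors {s5}): φ is false.
Detail at s0 (counterexample):
  At s0: s -> not Box s is true, so not (s -> not Box s) is false.
    At s0: s is false, not Box s is true, so s -> not Box s is true.
      At s0: Box s is false, so not Box s is true.

No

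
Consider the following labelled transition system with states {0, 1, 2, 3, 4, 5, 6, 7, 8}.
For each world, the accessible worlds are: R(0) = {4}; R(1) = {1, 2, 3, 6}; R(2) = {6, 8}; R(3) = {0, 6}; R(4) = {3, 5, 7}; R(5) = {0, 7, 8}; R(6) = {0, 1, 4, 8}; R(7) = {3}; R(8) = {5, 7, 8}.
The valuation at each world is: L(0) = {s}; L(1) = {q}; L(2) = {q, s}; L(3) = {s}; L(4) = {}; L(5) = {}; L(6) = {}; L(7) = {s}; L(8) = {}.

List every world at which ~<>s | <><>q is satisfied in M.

0, 1, 2, 3, 6

Recall that <>ψ holds at a world iff ψ holds at some accessible world.
Let φ = ~<>s | <><>q. Evaluate φ at each world:
  0 (successors {4}): φ is true.
  1 (successors {1, 2, 3, 6}): φ is true.
  2 (successors {6, 8}): φ is true.
  3 (successors {0, 6}): φ is true.
  4 (successors {3, 5, 7}): φ is false.
  5 (successors {0, 7, 8}): φ is false.
  6 (successors {0, 1, 4, 8}): φ is true.
  7 (successors {3}): φ is false.
  8 (successors {5, 7, 8}): φ is false.
For instance, at 7:
  At 7: ~<>s is false, <><>q is false, so ~<>s | <><>q is false.
    At 7: <>s is true, so ~<>s is false.
      At 7: <>s requires s at some successor in {3}.
        s holds at 3, so <>s is true at 7.
    At 7: <><>q requires <>q at some successor in {3}.
      At 3: <>q is false.
    So <><>q is false at 7.
Satisfying worlds: {0, 1, 2, 3, 6}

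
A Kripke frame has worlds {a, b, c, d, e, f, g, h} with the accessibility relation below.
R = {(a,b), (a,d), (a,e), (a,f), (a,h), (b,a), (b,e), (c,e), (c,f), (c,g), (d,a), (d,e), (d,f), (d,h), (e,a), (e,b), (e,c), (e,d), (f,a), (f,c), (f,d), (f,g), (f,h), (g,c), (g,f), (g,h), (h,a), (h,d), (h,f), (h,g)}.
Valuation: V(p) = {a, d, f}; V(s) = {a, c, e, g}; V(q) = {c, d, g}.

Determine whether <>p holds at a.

Yes

At a: <>p requires p at some successor in {b, d, e, f, h}.
  p holds at d, so <>p is true at a.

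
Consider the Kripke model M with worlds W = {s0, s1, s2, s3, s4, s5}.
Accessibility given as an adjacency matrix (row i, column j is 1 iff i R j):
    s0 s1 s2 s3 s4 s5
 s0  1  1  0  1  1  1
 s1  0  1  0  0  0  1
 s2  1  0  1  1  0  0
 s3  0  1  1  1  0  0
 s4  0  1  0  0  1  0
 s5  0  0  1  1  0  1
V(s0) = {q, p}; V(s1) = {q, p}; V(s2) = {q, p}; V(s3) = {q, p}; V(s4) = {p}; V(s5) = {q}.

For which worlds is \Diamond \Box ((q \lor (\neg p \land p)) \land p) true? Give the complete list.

Let φ = \Diamond \Box ((q \lor (\neg p \land p)) \land p). Evaluate φ at each world:
  s0 (successors {s0, s1, s3, s4, s5}): φ is true.
  s1 (successors {s1, s5}): φ is false.
  s2 (successors {s0, s2, s3}): φ is true.
  s3 (successors {s1, s2, s3}): φ is true.
  s4 (successors {s1, s4}): φ is false.
  s5 (successors {s2, s3, s5}): φ is true.
For instance, at s3:
  At s3: \Diamond \Box ((q \lor (\neg p \land p)) \land p) requires \Box ((q \lor (\neg p \land p)) \land p) at some successor in {s1, s2, s3}.
    \Box ((q \lor (\neg p \land p)) \land p) holds at s2, so \Diamond \Box ((q \lor (\neg p \land p)) \land p) is true at s3.
      At s2: \Box ((q \lor (\neg p \land p)) \land p) requires (q \lor (\neg p \land p)) \land p at every successor {s0, s2, s3}.
        At s0: (q \lor (\neg p \land p)) \land p is true.
        At s2: (q \lor (\neg p \land p)) \land p is true.
        At s3: (q \lor (\neg p \land p)) \land p is true.
      So \Box ((q \lor (\neg p \land p)) \land p) is true at s2.
Satisfying worlds: {s0, s2, s3, s5}

s0, s2, s3, s5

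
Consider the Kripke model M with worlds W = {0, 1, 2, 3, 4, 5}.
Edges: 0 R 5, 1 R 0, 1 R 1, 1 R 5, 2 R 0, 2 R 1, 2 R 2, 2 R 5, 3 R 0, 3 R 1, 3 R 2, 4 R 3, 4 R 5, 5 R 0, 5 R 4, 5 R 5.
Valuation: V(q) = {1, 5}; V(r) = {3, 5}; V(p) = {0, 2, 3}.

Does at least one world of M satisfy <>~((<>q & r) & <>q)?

Yes

Let φ = <>~((<>q & r) & <>q). Evaluate φ at each world:
  0 (successors {5}): φ is false.
  1 (successors {0, 1, 5}): φ is true.
  2 (successors {0, 1, 2, 5}): φ is true.
  3 (successors {0, 1, 2}): φ is true.
  4 (successors {3, 5}): φ is false.
  5 (successors {0, 4, 5}): φ is true.
Detail at 1 (witness):
  At 1: <>~((<>q & r) & <>q) requires ~((<>q & r) & <>q) at some successor in {0, 1, 5}.
    ~((<>q & r) & <>q) holds at 0, so <>~((<>q & r) & <>q) is true at 1.
      At 0: (<>q & r) & <>q is false, so ~((<>q & r) & <>q) is true.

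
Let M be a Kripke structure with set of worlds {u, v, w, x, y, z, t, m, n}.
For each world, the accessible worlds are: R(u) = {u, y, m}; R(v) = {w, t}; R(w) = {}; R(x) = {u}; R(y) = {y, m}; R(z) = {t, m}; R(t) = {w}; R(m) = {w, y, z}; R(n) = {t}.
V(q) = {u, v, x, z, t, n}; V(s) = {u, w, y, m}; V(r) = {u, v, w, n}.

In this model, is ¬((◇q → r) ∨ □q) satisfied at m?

At m: (◇q → r) ∨ □q is false, so ¬((◇q → r) ∨ □q) is true.
  At m: ◇q → r is false, □q is false, so (◇q → r) ∨ □q is false.
    At m: ◇q is true, r is false, so ◇q → r is false.
      At m: ◇q requires q at some successor in {w, y, z}.
        q holds at z, so ◇q is true at m.
    At m: □q requires q at every successor {w, y, z}.
      q fails at w, so □q is false at m.

Yes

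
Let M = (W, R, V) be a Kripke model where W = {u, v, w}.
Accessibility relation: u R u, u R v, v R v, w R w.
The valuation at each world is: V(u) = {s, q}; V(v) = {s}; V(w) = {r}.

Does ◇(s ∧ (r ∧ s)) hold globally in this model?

No

Recall that ◇ψ holds at a world iff ψ holds at some accessible world.
Let φ = ◇(s ∧ (r ∧ s)). Evaluate φ at each world:
  u (successors {u, v}): φ is false.
  v (successors {v}): φ is false.
  w (successors {w}): φ is false.
Detail at u (counterexample):
  At u: ◇(s ∧ (r ∧ s)) requires s ∧ (r ∧ s) at some successor in {u, v}.
    At u: s ∧ (r ∧ s) is false.
    At v: s ∧ (r ∧ s) is false.
  So ◇(s ∧ (r ∧ s)) is false at u.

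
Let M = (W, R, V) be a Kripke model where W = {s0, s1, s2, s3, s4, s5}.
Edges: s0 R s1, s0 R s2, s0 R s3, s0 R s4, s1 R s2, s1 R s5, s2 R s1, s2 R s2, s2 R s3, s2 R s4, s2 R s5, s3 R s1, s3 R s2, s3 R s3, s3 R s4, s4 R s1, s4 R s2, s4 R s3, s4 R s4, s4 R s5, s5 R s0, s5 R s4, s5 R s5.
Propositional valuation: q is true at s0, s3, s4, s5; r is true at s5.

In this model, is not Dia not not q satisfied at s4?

No

At s4: Dia not not q is true, so not Dia not not q is false.
  At s4: Dia not not q requires not not q at some successor in {s1, s2, s3, s4, s5}.
    not not q holds at s3, so Dia not not q is true at s4.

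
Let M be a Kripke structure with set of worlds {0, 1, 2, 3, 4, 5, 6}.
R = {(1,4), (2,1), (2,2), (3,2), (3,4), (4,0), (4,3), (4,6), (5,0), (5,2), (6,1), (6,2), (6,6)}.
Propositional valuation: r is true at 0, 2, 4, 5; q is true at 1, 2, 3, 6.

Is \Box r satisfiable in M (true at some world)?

Let φ = \Box r. Evaluate φ at each world:
  0 (successors ∅): φ is true.
  1 (successors {4}): φ is true.
  2 (successors {1, 2}): φ is false.
  3 (successors {2, 4}): φ is true.
  4 (successors {0, 3, 6}): φ is false.
  5 (successors {0, 2}): φ is true.
  6 (successors {1, 2, 6}): φ is false.
Detail at 0 (witness):
  At 0: no accessible worlds, so \Box r holds vacuously.

Yes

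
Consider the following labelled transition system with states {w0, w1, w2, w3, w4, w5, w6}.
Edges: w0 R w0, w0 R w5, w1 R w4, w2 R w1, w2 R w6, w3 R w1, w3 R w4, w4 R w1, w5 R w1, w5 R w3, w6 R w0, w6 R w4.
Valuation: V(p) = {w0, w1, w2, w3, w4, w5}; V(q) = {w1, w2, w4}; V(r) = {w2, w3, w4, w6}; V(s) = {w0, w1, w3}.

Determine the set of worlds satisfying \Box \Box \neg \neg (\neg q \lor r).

Let φ = \Box \Box \neg \neg (\neg q \lor r). Evaluate φ at each world:
  w0 (successors {w0, w5}): φ is false.
  w1 (successors {w4}): φ is false.
  w2 (successors {w1, w6}): φ is true.
  w3 (successors {w1, w4}): φ is false.
  w4 (successors {w1}): φ is true.
  w5 (successors {w1, w3}): φ is false.
  w6 (successors {w0, w4}): φ is false.
For instance, at w6:
  At w6: \Box \Box \neg \neg (\neg q \lor r) requires \Box \neg \neg (\neg q \lor r) at every successor {w0, w4}.
    \Box \neg \neg (\neg q \lor r) fails at w4, so \Box \Box \neg \neg (\neg q \lor r) is false at w6.
      At w4: \Box \neg \neg (\neg q \lor r) requires \neg \neg (\neg q \lor r) at every successor {w1}.
        \neg \neg (\neg q \lor r) fails at w1, so \Box \neg \neg (\neg q \lor r) is false at w4.
Satisfying worlds: {w2, w4}

w2, w4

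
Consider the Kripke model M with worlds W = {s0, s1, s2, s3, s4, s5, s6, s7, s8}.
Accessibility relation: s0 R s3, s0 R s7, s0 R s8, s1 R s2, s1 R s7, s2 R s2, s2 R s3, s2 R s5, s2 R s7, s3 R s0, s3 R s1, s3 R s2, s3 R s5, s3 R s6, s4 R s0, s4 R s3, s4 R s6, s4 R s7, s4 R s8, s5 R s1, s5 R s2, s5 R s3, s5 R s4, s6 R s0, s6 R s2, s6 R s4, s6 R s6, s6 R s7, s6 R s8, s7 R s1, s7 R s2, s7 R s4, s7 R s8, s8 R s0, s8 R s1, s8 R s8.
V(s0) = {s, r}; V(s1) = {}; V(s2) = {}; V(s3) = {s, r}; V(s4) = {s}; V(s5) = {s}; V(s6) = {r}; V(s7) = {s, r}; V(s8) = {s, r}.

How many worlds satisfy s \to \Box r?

5

Let φ = s \to \Box r. Evaluate φ at each world:
  s0 (successors {s3, s7, s8}): φ is true.
  s1 (successors {s2, s7}): φ is true.
  s2 (successors {s2, s3, s5, s7}): φ is true.
  s3 (successors {s0, s1, s2, s5, s6}): φ is false.
  s4 (successors {s0, s3, s6, s7, s8}): φ is true.
  s5 (successors {s1, s2, s3, s4}): φ is false.
  s6 (successors {s0, s2, s4, s6, s7, s8}): φ is true.
  s7 (successors {s1, s2, s4, s8}): φ is false.
  s8 (successors {s0, s1, s8}): φ is false.
For instance, at s7:
  At s7: s is true, \Box r is false, so s \to \Box r is false.
    At s7: \Box r requires r at every successor {s1, s2, s4, s8}.
      r fails at s1, so \Box r is false at s7.
Satisfying worlds: {s0, s1, s2, s4, s6}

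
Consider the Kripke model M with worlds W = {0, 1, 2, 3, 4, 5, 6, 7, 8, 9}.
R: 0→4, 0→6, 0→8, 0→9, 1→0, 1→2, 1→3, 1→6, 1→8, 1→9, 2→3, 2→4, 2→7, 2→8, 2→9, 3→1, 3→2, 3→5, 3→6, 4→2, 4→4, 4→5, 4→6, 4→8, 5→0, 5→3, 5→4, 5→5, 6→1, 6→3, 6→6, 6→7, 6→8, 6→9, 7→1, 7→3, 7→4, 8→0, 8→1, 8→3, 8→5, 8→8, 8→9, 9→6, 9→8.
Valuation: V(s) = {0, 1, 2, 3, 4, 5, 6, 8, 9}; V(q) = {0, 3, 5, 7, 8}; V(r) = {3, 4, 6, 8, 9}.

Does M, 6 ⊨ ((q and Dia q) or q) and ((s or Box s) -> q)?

Recall that Box ψ holds at a world iff ψ holds at every accessible world, and Dia ψ holds iff ψ holds at some accessible world.
At 6: (q and Dia q) or q is false, (s or Box s) -> q is false, so ((q and Dia q) or q) and ((s or Box s) -> q) is false.
  At 6: q and Dia q is false, q is false, so (q and Dia q) or q is false.
    At 6: q is false, Dia q is true, so q and Dia q is false.
      At 6: Dia q requires q at some successor in {1, 3, 6, 7, 8, 9}.
        q holds at 3, so Dia q is true at 6.
  At 6: s or Box s is true, q is false, so (s or Box s) -> q is false.
    At 6: s is true, Box s is false, so s or Box s is true.
      At 6: Box s requires s at every successor {1, 3, 6, 7, 8, 9}.
        s fails at 7, so Box s is false at 6.

No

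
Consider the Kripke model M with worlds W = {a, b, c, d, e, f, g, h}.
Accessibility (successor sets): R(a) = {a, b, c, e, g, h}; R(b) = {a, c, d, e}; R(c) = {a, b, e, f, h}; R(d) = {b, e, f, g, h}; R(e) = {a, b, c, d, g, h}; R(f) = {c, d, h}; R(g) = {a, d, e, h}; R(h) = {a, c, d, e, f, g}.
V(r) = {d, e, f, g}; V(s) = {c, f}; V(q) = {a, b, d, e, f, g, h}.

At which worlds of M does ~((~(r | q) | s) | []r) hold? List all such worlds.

Let φ = ~((~(r | q) | s) | []r). Evaluate φ at each world:
  a (successors {a, b, c, e, g, h}): φ is true.
  b (successors {a, c, d, e}): φ is true.
  c (successors {a, b, e, f, h}): φ is false.
  d (successors {b, e, f, g, h}): φ is true.
  e (successors {a, b, c, d, g, h}): φ is true.
  f (successors {c, d, h}): φ is false.
  g (successors {a, d, e, h}): φ is true.
  h (successors {a, c, d, e, f, g}): φ is true.
For instance, at a:
  At a: (~(r | q) | s) | []r is false, so ~((~(r | q) | s) | []r) is true.
    At a: ~(r | q) | s is false, []r is false, so (~(r | q) | s) | []r is false.
      At a: []r requires r at every successor {a, b, c, e, g, h}.
        r fails at a, so []r is false at a.
Satisfying worlds: {a, b, d, e, g, h}

a, b, d, e, g, h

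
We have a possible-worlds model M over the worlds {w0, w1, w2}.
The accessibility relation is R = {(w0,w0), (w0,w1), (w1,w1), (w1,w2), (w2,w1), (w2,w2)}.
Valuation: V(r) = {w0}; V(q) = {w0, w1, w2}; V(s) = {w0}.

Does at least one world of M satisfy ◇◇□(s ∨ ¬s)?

Let φ = ◇◇□(s ∨ ¬s). Evaluate φ at each world:
  w0 (successors {w0, w1}): φ is true.
  w1 (successors {w1, w2}): φ is true.
  w2 (successors {w1, w2}): φ is true.
Detail at w0 (witness):
  At w0: ◇◇□(s ∨ ¬s) requires ◇□(s ∨ ¬s) at some successor in {w0, w1}.
    ◇□(s ∨ ¬s) holds at w0, so ◇◇□(s ∨ ¬s) is true at w0.
      At w0: ◇□(s ∨ ¬s) requires □(s ∨ ¬s) at some successor in {w0, w1}.
        □(s ∨ ¬s) holds at w0, so ◇□(s ∨ ¬s) is true at w0.

Yes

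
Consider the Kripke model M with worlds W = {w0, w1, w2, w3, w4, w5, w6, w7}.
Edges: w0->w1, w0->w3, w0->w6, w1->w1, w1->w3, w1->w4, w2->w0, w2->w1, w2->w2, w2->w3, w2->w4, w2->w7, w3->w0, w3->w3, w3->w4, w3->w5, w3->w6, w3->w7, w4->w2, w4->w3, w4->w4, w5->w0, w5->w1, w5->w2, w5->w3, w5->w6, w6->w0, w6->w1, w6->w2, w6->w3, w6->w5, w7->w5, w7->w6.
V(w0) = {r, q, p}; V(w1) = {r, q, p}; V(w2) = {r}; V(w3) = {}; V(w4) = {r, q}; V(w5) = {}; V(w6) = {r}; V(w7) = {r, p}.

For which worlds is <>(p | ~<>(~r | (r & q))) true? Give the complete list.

w0, w1, w2, w3, w5, w6

Recall that <>ψ holds at a world iff ψ holds at some accessible world.
Let φ = <>(p | ~<>(~r | (r & q))). Evaluate φ at each world:
  w0 (successors {w1, w3, w6}): φ is true.
  w1 (successors {w1, w3, w4}): φ is true.
  w2 (successors {w0, w1, w2, w3, w4, w7}): φ is true.
  w3 (successors {w0, w3, w4, w5, w6, w7}): φ is true.
  w4 (successors {w2, w3, w4}): φ is false.
  w5 (successors {w0, w1, w2, w3, w6}): φ is true.
  w6 (successors {w0, w1, w2, w3, w5}): φ is true.
  w7 (successors {w5, w6}): φ is false.
For instance, at w2:
  At w2: <>(p | ~<>(~r | (r & q))) requires p | ~<>(~r | (r & q)) at some successor in {w0, w1, w2, w3, w4, w7}.
    p | ~<>(~r | (r & q)) holds at w0, so <>(p | ~<>(~r | (r & q))) is true at w2.
      At w0: p is true, ~<>(~r | (r & q)) is false, so p | ~<>(~r | (r & q)) is true.
Satisfying worlds: {w0, w1, w2, w3, w5, w6}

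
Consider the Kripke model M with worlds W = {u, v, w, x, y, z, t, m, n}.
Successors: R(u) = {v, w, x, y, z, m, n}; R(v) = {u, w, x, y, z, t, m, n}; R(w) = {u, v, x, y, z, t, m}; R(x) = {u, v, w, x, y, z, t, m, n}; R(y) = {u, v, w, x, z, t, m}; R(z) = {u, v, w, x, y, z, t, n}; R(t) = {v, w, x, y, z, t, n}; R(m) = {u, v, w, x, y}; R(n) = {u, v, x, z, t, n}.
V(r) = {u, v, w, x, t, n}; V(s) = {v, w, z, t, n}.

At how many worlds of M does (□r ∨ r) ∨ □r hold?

Let φ = (□r ∨ r) ∨ □r. Evaluate φ at each world:
  u (successors {v, w, x, y, z, m, n}): φ is true.
  v (successors {u, w, x, y, z, t, m, n}): φ is true.
  w (successors {u, v, x, y, z, t, m}): φ is true.
  x (successors {u, v, w, x, y, z, t, m, n}): φ is true.
  y (successors {u, v, w, x, z, t, m}): φ is false.
  z (successors {u, v, w, x, y, z, t, n}): φ is false.
  t (successors {v, w, x, y, z, t, n}): φ is true.
  m (successors {u, v, w, x, y}): φ is false.
  n (successors {u, v, x, z, t, n}): φ is true.
For instance, at x:
  At x: □r ∨ r is true, □r is false, so (□r ∨ r) ∨ □r is true.
    At x: □r is false, r is true, so □r ∨ r is true.
      At x: □r requires r at every successor {u, v, w, x, y, z, t, m, n}.
        r fails at y, so □r is false at x.
    At x: □r requires r at every successor {u, v, w, x, y, z, t, m, n}.
      r fails at y, so □r is false at x.
Satisfying worlds: {u, v, w, x, t, n}

6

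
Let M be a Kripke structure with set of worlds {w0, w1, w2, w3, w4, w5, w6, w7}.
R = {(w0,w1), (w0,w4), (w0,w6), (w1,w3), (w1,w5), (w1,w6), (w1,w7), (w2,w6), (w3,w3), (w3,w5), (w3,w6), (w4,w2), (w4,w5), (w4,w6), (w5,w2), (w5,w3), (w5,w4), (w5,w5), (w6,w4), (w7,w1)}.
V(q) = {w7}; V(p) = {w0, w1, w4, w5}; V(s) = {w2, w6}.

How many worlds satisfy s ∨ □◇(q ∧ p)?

Let φ = s ∨ □◇(q ∧ p). Evaluate φ at each world:
  w0 (successors {w1, w4, w6}): φ is false.
  w1 (successors {w3, w5, w6, w7}): φ is false.
  w2 (successors {w6}): φ is true.
  w3 (successors {w3, w5, w6}): φ is false.
  w4 (successors {w2, w5, w6}): φ is false.
  w5 (successors {w2, w3, w4, w5}): φ is false.
  w6 (successors {w4}): φ is true.
  w7 (successors {w1}): φ is false.
For instance, at w4:
  At w4: s is false, □◇(q ∧ p) is false, so s ∨ □◇(q ∧ p) is false.
    At w4: □◇(q ∧ p) requires ◇(q ∧ p) at every successor {w2, w5, w6}.
      ◇(q ∧ p) fails at w2, so □◇(q ∧ p) is false at w4.
Satisfying worlds: {w2, w6}

2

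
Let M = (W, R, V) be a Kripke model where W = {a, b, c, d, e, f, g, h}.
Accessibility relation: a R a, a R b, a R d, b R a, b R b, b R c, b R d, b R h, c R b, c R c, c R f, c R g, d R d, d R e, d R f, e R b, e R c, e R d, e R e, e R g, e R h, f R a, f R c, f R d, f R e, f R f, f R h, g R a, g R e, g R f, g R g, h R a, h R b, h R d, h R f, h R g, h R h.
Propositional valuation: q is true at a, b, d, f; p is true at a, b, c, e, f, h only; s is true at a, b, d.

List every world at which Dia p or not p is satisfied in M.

Let φ = Dia p or not p. Evaluate φ at each world:
  a (successors {a, b, d}): φ is true.
  b (successors {a, b, c, d, h}): φ is true.
  c (successors {b, c, f, g}): φ is true.
  d (successors {d, e, f}): φ is true.
  e (successors {b, c, d, e, g, h}): φ is true.
  f (successors {a, c, d, e, f, h}): φ is true.
  g (successors {a, e, f, g}): φ is true.
  h (successors {a, b, d, f, g, h}): φ is true.
For instance, at e:
  At e: Dia p is true, not p is false, so Dia p or not p is true.
    At e: Dia p requires p at some successor in {b, c, d, e, g, h}.
      p holds at b, so Dia p is true at e.
Satisfying worlds: {a, b, c, d, e, f, g, h}

a, b, c, d, e, f, g, h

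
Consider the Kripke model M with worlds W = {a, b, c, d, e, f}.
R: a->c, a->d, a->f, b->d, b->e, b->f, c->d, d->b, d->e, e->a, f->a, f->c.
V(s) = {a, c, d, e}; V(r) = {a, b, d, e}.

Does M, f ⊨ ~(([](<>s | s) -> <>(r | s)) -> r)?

Recall that []ψ holds at a world iff ψ holds at every accessible world, and <>ψ holds iff ψ holds at some accessible world.
At f: ([](<>s | s) -> <>(r | s)) -> r is false, so ~(([](<>s | s) -> <>(r | s)) -> r) is true.
  At f: [](<>s | s) -> <>(r | s) is true, r is false, so ([](<>s | s) -> <>(r | s)) -> r is false.
    At f: [](<>s | s) is true, <>(r | s) is true, so [](<>s | s) -> <>(r | s) is true.
      At f: [](<>s | s) requires <>s | s at every successor {a, c}.
        At a: <>s | s is true.
        At c: <>s | s is true.
      So [](<>s | s) is true at f.
      At f: <>(r | s) requires r | s at some successor in {a, c}.
        r | s holds at a, so <>(r | s) is true at f.

Yes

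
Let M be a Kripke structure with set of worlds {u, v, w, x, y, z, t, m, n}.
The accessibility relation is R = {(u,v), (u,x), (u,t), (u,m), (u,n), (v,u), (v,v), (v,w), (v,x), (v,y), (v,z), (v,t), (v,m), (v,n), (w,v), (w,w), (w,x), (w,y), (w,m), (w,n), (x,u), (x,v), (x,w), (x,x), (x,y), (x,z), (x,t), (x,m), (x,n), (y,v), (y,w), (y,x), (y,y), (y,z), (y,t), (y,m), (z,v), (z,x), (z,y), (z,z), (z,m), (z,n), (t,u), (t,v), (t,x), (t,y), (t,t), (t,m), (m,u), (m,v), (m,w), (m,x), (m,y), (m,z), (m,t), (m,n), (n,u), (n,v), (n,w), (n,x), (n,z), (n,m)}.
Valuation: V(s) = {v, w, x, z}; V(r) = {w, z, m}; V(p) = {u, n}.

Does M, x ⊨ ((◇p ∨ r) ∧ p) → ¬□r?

At x: (◇p ∨ r) ∧ p is false, ¬□r is true, so ((◇p ∨ r) ∧ p) → ¬□r is true.
  At x: ◇p ∨ r is true, p is false, so (◇p ∨ r) ∧ p is false.
    At x: ◇p is true, r is false, so ◇p ∨ r is true.
      At x: ◇p requires p at some successor in {u, v, w, x, y, z, t, m, n}.
        p holds at u, so ◇p is true at x.
  At x: □r is false, so ¬□r is true.
    At x: □r requires r at every successor {u, v, w, x, y, z, t, m, n}.
      r fails at u, so □r is false at x.

Yes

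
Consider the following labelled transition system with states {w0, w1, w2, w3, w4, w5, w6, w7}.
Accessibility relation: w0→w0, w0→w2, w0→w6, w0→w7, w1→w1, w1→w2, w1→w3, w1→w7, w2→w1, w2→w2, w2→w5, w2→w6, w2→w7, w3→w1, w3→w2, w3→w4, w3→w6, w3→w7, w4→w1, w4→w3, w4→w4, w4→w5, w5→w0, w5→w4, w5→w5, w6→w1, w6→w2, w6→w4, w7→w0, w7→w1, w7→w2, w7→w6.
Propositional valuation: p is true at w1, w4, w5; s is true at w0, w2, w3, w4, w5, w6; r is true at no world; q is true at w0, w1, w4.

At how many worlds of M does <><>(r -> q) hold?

8

Let φ = <><>(r -> q). Evaluate φ at each world:
  w0 (successors {w0, w2, w6, w7}): φ is true.
  w1 (successors {w1, w2, w3, w7}): φ is true.
  w2 (successors {w1, w2, w5, w6, w7}): φ is true.
  w3 (successors {w1, w2, w4, w6, w7}): φ is true.
  w4 (successors {w1, w3, w4, w5}): φ is true.
  w5 (successors {w0, w4, w5}): φ is true.
  w6 (successors {w1, w2, w4}): φ is true.
  w7 (successors {w0, w1, w2, w6}): φ is true.
For instance, at w7:
  At w7: <><>(r -> q) requires <>(r -> q) at some successor in {w0, w1, w2, w6}.
    <>(r -> q) holds at w0, so <><>(r -> q) is true at w7.
      At w0: <>(r -> q) requires r -> q at some successor in {w0, w2, w6, w7}.
        r -> q holds at w0, so <>(r -> q) is true at w0.
Satisfying worlds: {w0, w1, w2, w3, w4, w5, w6, w7}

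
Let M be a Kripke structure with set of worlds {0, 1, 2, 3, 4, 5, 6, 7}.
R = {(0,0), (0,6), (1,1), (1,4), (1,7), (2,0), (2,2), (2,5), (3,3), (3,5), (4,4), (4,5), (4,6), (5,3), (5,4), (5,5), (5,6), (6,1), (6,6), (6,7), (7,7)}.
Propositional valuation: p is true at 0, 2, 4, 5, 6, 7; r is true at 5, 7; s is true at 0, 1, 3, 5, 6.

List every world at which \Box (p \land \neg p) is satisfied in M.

Let φ = \Box (p \land \neg p). Evaluate φ at each world:
  0 (successors {0, 6}): φ is false.
  1 (successors {1, 4, 7}): φ is false.
  2 (successors {0, 2, 5}): φ is false.
  3 (successors {3, 5}): φ is false.
  4 (successors {4, 5, 6}): φ is false.
  5 (successors {3, 4, 5, 6}): φ is false.
  6 (successors {1, 6, 7}): φ is false.
  7 (successors {7}): φ is false.
For instance, at 0:
  At 0: \Box (p \land \neg p) requires p \land \neg p at every successor {0, 6}.
    p \land \neg p fails at 0, so \Box (p \land \neg p) is false at 0.
Satisfying worlds: none.

none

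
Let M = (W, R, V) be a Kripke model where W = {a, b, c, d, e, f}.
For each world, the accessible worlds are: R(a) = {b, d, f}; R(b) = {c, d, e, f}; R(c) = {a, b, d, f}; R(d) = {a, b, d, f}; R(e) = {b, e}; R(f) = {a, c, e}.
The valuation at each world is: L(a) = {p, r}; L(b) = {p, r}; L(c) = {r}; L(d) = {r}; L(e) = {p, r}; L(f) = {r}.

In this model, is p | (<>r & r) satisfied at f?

Yes

At f: p is false, <>r & r is true, so p | (<>r & r) is true.
  At f: <>r is true, r is true, so <>r & r is true.
    At f: <>r requires r at some successor in {a, c, e}.
      r holds at a, so <>r is true at f.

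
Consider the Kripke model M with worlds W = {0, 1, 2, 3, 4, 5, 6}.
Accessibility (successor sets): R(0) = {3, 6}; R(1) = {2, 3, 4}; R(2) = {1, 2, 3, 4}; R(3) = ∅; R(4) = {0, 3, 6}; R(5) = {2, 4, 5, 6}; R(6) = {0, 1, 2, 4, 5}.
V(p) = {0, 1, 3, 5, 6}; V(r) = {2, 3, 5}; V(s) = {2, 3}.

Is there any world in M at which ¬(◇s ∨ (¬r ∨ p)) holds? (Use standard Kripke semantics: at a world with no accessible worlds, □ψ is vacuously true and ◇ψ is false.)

No

Let φ = ¬(◇s ∨ (¬r ∨ p)). Evaluate φ at each world:
  0 (successors {3, 6}): φ is false.
  1 (successors {2, 3, 4}): φ is false.
  2 (successors {1, 2, 3, 4}): φ is false.
  3 (successors ∅): φ is false.
  4 (successors {0, 3, 6}): φ is false.
  5 (successors {2, 4, 5, 6}): φ is false.
  6 (successors {0, 1, 2, 4, 5}): φ is false.
For instance, at 1:
  At 1: ◇s ∨ (¬r ∨ p) is true, so ¬(◇s ∨ (¬r ∨ p)) is false.
    At 1: ◇s is true, ¬r ∨ p is true, so ◇s ∨ (¬r ∨ p) is true.
      At 1: ◇s requires s at some successor in {2, 3, 4}.
        s holds at 2, so ◇s is true at 1.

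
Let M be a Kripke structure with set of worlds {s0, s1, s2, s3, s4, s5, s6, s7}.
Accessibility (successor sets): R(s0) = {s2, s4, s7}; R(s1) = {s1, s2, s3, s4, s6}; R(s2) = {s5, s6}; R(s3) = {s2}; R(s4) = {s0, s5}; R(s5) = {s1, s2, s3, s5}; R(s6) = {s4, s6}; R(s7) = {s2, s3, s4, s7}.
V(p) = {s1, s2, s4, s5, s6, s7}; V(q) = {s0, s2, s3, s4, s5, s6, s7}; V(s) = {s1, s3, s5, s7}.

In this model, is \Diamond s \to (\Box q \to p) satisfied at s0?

No

Recall that \Box ψ holds at a world iff ψ holds at every accessible world, and \Diamond ψ holds iff ψ holds at some accessible world.
At s0: \Diamond s is true, \Box q \to p is false, so \Diamond s \to (\Box q \to p) is false.
  At s0: \Diamond s requires s at some successor in {s2, s4, s7}.
    s holds at s7, so \Diamond s is true at s0.
  At s0: \Box q is true, p is false, so \Box q \to p is false.
    At s0: \Box q requires q at every successor {s2, s4, s7}.
      At s2: q is true.
      At s4: q is true.
      At s7: q is true.
    So \Box q is true at s0.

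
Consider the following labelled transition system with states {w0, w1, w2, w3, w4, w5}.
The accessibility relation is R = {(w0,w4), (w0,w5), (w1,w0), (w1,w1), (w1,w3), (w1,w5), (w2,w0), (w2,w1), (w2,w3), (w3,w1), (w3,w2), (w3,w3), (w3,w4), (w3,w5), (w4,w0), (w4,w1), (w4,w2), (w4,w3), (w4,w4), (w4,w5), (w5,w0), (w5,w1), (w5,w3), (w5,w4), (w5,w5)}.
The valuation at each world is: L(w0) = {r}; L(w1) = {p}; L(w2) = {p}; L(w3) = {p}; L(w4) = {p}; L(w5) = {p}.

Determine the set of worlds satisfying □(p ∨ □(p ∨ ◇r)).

Let φ = □(p ∨ □(p ∨ ◇r)). Evaluate φ at each world:
  w0 (successors {w4, w5}): φ is true.
  w1 (successors {w0, w1, w3, w5}): φ is true.
  w2 (successors {w0, w1, w3}): φ is true.
  w3 (successors {w1, w2, w3, w4, w5}): φ is true.
  w4 (successors {w0, w1, w2, w3, w4, w5}): φ is true.
  w5 (successors {w0, w1, w3, w4, w5}): φ is true.
For instance, at w4:
  At w4: □(p ∨ □(p ∨ ◇r)) requires p ∨ □(p ∨ ◇r) at every successor {w0, w1, w2, w3, w4, w5}.
    At w0: p ∨ □(p ∨ ◇r) is true.
    At w1: p ∨ □(p ∨ ◇r) is true.
    At w2: p ∨ □(p ∨ ◇r) is true.
    At w3: p ∨ □(p ∨ ◇r) is true.
    At w4: p ∨ □(p ∨ ◇r) is true.
    At w5: p ∨ □(p ∨ ◇r) is true.
  So □(p ∨ □(p ∨ ◇r)) is true at w4.
Satisfying worlds: {w0, w1, w2, w3, w4, w5}

w0, w1, w2, w3, w4, w5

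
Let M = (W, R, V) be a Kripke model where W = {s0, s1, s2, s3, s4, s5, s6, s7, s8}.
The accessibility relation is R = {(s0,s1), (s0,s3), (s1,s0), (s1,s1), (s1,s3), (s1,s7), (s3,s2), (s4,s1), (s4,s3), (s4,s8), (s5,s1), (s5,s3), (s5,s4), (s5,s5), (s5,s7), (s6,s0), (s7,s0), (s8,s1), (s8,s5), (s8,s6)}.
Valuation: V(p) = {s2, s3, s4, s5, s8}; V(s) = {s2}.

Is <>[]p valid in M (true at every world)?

No

Let φ = <>[]p. Evaluate φ at each world:
  s0 (successors {s1, s3}): φ is true.
  s1 (successors {s0, s1, s3, s7}): φ is true.
  s2 (successors ∅): φ is false.
  s3 (successors {s2}): φ is true.
  s4 (successors {s1, s3, s8}): φ is true.
  s5 (successors {s1, s3, s4, s5, s7}): φ is true.
  s6 (successors {s0}): φ is false.
  s7 (successors {s0}): φ is false.
  s8 (successors {s1, s5, s6}): φ is false.
Detail at s2 (counterexample):
  At s2: no accessible worlds, so <>[]p is false.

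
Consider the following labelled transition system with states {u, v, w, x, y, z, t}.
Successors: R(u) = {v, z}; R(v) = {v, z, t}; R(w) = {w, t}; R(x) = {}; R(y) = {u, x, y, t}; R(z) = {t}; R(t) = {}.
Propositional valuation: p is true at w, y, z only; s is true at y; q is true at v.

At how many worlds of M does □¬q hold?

Let φ = □¬q. Evaluate φ at each world:
  u (successors {v, z}): φ is false.
  v (successors {v, z, t}): φ is false.
  w (successors {w, t}): φ is true.
  x (successors ∅): φ is true.
  y (successors {u, x, y, t}): φ is true.
  z (successors {t}): φ is true.
  t (successors ∅): φ is true.
For instance, at z:
  At z: □¬q requires ¬q at every successor {t}.
    At t: ¬q is true.
  So □¬q is true at z.
Satisfying worlds: {w, x, y, z, t}

5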